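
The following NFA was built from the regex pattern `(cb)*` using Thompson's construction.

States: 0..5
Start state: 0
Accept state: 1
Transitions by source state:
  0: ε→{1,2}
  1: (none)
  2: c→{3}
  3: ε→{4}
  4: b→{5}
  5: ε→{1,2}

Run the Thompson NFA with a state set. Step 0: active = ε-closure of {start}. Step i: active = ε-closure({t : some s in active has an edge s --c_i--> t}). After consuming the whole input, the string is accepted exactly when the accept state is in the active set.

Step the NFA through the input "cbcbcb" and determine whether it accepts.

S₀ = ε-closure({0}) = {0,1,2}
'c' @ 1: {3,4}
'b' @ 2: {1,2,5}  (accept∈set)
'c' @ 3: {3,4}
'b' @ 4: {1,2,5}  (accept∈set)
'c' @ 5: {3,4}
'b' @ 6: {1,2,5}  (accept∈set)
end set {1,2,5} — state 1 in

Answer: ACCEPT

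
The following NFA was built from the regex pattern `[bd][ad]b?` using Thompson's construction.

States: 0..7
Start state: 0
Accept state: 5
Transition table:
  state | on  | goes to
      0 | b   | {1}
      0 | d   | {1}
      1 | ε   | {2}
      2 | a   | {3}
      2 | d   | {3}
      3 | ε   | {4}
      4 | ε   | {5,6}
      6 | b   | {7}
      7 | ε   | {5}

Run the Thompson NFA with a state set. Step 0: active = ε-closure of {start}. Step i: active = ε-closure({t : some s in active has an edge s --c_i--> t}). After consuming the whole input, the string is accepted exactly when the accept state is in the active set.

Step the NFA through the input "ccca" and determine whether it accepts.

Answer: REJECT

Derivation:
S₀ = ε-closure({0}) = {0}
'c' @ 1: {}  — dead — no transitions
rest 'cca' ignored (set empty)
end set {} — state 5 not in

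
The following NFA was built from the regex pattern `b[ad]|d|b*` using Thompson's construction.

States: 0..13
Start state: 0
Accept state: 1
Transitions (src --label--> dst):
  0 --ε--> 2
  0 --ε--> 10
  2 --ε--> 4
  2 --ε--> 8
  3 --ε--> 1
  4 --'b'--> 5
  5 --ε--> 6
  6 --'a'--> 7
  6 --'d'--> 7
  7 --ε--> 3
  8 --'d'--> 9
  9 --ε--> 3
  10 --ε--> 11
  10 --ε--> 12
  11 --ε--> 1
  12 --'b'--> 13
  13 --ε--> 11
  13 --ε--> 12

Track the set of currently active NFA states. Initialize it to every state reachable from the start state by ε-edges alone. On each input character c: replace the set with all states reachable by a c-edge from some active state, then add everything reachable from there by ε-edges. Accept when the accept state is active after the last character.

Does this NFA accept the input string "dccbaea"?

Answer: REJECT

Trace:
S₀ = ε-closure({0}) = {0,1,2,4,8,10,11,12}
'd' @ 1: {1,3,9}  ✓accept
'c' @ 2: {}  — no active states
rest 'cbaea' ignored (set empty)
after full input: {}  (accept=1 not in)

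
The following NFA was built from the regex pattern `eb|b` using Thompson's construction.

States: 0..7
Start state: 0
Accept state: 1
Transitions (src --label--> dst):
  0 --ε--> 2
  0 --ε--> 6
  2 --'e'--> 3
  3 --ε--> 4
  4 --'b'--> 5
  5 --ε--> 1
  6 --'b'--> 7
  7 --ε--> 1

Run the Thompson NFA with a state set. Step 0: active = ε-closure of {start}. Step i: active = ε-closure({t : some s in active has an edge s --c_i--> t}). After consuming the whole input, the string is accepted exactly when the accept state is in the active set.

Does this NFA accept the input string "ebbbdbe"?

Answer: REJECT

Steps:
initial (ε-close {0}): {0,2,6}
'e' @ 1: {3,4}
'b' @ 2: {1,5}  [accepting]
'b' @ 3: {}  — no active states
rest 'bdbe' ignored (set empty)
after full input: {}  (accept=1 not in)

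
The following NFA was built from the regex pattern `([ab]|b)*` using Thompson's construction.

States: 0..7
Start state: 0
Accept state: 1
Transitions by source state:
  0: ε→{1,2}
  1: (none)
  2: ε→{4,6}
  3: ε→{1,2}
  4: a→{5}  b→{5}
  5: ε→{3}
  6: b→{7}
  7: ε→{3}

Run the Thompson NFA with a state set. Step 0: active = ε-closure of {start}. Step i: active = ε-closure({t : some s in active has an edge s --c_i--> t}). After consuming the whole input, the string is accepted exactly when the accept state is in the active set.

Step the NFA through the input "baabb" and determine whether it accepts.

Answer: ACCEPT

Derivation:
start: ε-closure({0}) = {0,1,2,4,6}
'b' @ 1: {1,2,3,4,5,6,7}  (accept∈set)
'a' @ 2: {1,2,3,4,5,6}  (accept∈set)
'a' @ 3: {1,2,3,4,5,6}  (accept∈set)
'b' @ 4: {1,2,3,4,5,6,7}  (accept∈set)
'b' @ 5: {1,2,3,4,5,6,7}  (accept∈set)
end set {1,2,3,4,5,6,7} — state 1 in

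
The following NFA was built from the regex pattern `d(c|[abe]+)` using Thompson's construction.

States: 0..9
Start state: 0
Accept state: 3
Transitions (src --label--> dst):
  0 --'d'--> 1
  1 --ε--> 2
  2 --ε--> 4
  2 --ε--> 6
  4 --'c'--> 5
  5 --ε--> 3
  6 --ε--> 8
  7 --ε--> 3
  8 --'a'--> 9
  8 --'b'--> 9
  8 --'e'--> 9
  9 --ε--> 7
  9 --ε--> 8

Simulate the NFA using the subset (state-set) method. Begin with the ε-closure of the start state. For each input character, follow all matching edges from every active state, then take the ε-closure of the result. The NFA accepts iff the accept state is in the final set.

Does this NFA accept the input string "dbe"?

start: ε-closure({0}) = {0}
'd' @ 1: {1,2,4,6,8}
'b' @ 2: {3,7,8,9}  (accept∈set)
'e' @ 3: {3,7,8,9}  (accept∈set)
end set {3,7,8,9} — state 3 in

Answer: ACCEPT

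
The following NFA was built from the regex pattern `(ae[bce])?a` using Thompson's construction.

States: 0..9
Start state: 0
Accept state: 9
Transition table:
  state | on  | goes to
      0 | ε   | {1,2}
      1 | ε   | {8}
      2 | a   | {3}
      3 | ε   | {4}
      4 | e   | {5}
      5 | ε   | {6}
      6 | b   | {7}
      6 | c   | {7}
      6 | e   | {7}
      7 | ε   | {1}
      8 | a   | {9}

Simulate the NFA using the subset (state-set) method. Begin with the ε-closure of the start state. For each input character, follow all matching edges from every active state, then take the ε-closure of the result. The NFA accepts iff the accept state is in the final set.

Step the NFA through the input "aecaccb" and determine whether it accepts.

S₀ = ε-closure({0}) = {0,1,2,8}
'a' @ 1: {3,4,9}  (accept∈set)
'e' @ 2: {5,6}
'c' @ 3: {1,7,8}
'a' @ 4: {9}  (accept∈set)
'c' @ 5: {}  — dead — no transitions
rest 'cb' ignored (set empty)
final: {}; accept 9 not in set

Answer: REJECT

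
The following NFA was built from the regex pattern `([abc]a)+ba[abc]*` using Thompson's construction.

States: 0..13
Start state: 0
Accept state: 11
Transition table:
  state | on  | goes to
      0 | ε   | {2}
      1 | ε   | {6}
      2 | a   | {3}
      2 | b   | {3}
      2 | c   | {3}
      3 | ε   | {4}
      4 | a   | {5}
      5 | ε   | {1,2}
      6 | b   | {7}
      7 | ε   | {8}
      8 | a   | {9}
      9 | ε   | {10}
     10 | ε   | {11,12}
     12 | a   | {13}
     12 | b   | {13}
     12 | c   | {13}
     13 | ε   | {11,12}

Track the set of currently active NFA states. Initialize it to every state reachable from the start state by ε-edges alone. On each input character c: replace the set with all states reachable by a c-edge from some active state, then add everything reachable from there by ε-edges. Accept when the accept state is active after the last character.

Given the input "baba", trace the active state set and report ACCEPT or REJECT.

Answer: ACCEPT

Trace:
S₀ = ε-closure({0}) = {0,2}
'b' @ 1: {3,4}
'a' @ 2: {1,2,5,6}
'b' @ 3: {3,4,7,8}
'a' @ 4: {1,2,5,6,9,10,11,12}  [accepting]
final: {1,2,5,6,9,10,11,12}; accept 11 in set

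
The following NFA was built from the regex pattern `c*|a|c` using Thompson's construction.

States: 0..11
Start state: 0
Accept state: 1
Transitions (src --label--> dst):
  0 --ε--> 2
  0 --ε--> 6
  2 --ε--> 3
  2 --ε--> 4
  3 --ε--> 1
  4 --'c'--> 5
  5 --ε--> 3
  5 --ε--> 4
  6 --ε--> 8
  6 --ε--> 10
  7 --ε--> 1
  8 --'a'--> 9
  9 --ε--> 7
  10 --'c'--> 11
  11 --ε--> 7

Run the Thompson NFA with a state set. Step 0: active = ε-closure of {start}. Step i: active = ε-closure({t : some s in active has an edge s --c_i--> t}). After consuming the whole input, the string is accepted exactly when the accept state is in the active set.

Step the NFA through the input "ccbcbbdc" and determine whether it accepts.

S₀ = ε-closure({0}) = {0,1,2,3,4,6,8,10}
'c' @ 1: {1,3,4,5,7,11}  (accept∈set)
'c' @ 2: {1,3,4,5}  (accept∈set)
'b' @ 3: {}  — no active states
rest 'cbbdc' ignored (set empty)
after full input: {}  (accept=1 not in)

Answer: REJECT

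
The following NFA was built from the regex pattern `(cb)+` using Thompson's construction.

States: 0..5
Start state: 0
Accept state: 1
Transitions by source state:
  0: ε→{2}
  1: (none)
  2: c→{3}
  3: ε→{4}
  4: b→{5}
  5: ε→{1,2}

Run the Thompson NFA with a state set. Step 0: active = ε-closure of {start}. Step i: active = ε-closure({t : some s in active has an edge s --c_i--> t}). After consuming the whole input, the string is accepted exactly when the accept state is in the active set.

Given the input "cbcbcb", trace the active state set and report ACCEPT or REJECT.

S₀ = ε-closure({0}) = {0,2}
'c' @ 1: {3,4}
'b' @ 2: {1,2,5}  ✓accept
'c' @ 3: {3,4}
'b' @ 4: {1,2,5}  ✓accept
'c' @ 5: {3,4}
'b' @ 6: {1,2,5}  ✓accept
final: {1,2,5}; accept 1 in set

Answer: ACCEPT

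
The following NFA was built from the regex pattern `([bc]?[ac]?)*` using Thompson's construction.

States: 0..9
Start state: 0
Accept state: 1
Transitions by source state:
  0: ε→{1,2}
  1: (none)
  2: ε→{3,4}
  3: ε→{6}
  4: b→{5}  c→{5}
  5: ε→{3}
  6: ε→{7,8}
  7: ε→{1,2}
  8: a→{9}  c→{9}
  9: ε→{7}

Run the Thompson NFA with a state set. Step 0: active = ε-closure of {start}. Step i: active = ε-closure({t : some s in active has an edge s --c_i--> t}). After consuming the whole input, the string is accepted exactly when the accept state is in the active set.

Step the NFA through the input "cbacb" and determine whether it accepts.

Answer: ACCEPT

Trace:
start: ε-closure({0}) = {0,1,2,3,4,6,7,8}
'c' @ 1: {1,2,3,4,5,6,7,8,9}  [accepting]
'b' @ 2: {1,2,3,4,5,6,7,8}  [accepting]
'a' @ 3: {1,2,3,4,6,7,8,9}  [accepting]
'c' @ 4: {1,2,3,4,5,6,7,8,9}  [accepting]
'b' @ 5: {1,2,3,4,5,6,7,8}  [accepting]
final: {1,2,3,4,5,6,7,8}; accept 1 in set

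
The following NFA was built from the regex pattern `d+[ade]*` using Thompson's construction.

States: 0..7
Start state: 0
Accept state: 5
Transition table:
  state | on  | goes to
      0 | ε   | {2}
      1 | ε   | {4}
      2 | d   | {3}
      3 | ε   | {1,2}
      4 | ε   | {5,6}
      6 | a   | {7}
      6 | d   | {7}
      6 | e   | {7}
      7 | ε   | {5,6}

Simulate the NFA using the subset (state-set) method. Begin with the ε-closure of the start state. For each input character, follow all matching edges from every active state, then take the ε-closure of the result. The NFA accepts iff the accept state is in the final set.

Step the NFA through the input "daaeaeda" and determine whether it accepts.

Answer: ACCEPT

Derivation:
S₀ = ε-closure({0}) = {0,2}
'd' @ 1: {1,2,3,4,5,6}  ✓accept
'a' @ 2: {5,6,7}  ✓accept
'a' @ 3: {5,6,7}  ✓accept
'e' @ 4: {5,6,7}  ✓accept
'a' @ 5: {5,6,7}  ✓accept
'e' @ 6: {5,6,7}  ✓accept
'd' @ 7: {5,6,7}  ✓accept
'a' @ 8: {5,6,7}  ✓accept
end set {5,6,7} — state 5 in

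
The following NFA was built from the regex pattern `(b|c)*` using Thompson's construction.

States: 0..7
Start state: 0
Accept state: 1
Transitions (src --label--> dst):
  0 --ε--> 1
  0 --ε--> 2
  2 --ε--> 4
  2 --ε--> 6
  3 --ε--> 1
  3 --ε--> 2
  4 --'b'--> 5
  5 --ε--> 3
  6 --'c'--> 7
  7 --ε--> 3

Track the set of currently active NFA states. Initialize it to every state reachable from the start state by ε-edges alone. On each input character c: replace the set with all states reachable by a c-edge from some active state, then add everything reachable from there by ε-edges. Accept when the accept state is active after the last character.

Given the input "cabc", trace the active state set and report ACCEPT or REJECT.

start: ε-closure({0}) = {0,1,2,4,6}
'c' @ 1: {1,2,3,4,6,7}  ✓accept
'a' @ 2: {}  — no active states
rest 'bc' ignored (set empty)
end set {} — state 1 not in

Answer: REJECT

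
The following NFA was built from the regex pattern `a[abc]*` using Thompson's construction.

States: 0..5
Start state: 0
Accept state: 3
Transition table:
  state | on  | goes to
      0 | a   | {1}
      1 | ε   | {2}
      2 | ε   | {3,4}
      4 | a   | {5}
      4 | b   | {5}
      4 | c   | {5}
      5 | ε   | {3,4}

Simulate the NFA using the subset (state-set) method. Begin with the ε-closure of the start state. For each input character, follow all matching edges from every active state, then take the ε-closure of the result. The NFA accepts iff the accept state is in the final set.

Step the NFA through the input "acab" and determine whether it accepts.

Answer: ACCEPT

Steps:
initial (ε-close {0}): {0}
'a' @ 1: {1,2,3,4}  (accept∈set)
'c' @ 2: {3,4,5}  (accept∈set)
'a' @ 3: {3,4,5}  (accept∈set)
'b' @ 4: {3,4,5}  (accept∈set)
end set {3,4,5} — state 3 in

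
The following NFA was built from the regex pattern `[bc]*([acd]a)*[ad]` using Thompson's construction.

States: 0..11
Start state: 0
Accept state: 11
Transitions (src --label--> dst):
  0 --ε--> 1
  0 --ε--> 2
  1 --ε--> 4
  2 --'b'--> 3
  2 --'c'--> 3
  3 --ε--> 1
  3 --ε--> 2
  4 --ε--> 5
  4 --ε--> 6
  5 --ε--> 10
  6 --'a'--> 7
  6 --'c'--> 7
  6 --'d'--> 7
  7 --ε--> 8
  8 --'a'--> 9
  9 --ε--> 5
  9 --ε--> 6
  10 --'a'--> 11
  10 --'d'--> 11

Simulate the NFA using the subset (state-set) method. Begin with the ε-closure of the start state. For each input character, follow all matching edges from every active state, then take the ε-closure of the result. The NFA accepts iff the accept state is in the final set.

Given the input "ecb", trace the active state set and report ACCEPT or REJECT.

Answer: REJECT

Derivation:
initial (ε-close {0}): {0,1,2,4,5,6,10}
'e' @ 1: {}  — no active states
rest 'cb' ignored (set empty)
end set {} — state 11 not in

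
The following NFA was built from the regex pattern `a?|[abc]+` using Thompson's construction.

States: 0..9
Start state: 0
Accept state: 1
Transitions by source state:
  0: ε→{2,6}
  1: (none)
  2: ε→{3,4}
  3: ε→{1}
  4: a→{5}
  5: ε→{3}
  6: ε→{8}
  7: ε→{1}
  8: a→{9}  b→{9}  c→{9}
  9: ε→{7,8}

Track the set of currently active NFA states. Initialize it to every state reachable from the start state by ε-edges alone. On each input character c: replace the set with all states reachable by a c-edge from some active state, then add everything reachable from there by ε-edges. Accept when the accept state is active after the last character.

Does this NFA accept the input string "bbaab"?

Answer: ACCEPT

Steps:
initial (ε-close {0}): {0,1,2,3,4,6,8}
'b' @ 1: {1,7,8,9}  (accept∈set)
'b' @ 2: {1,7,8,9}  (accept∈set)
'a' @ 3: {1,7,8,9}  (accept∈set)
'a' @ 4: {1,7,8,9}  (accept∈set)
'b' @ 5: {1,7,8,9}  (accept∈set)
after full input: {1,7,8,9}  (accept=1 in)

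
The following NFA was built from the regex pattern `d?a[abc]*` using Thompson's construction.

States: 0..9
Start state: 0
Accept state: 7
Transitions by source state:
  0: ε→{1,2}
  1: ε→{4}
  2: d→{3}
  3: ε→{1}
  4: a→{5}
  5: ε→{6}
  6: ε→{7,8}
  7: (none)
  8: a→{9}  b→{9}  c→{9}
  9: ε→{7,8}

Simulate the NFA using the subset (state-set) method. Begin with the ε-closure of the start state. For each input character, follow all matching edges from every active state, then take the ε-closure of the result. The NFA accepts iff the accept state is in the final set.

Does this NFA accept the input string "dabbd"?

Answer: REJECT

Trace:
S₀ = ε-closure({0}) = {0,1,2,4}
'd' @ 1: {1,3,4}
'a' @ 2: {5,6,7,8}  (accept∈set)
'b' @ 3: {7,8,9}  (accept∈set)
'b' @ 4: {7,8,9}  (accept∈set)
'd' @ 5: {}  — state set empty
end set {} — state 7 not in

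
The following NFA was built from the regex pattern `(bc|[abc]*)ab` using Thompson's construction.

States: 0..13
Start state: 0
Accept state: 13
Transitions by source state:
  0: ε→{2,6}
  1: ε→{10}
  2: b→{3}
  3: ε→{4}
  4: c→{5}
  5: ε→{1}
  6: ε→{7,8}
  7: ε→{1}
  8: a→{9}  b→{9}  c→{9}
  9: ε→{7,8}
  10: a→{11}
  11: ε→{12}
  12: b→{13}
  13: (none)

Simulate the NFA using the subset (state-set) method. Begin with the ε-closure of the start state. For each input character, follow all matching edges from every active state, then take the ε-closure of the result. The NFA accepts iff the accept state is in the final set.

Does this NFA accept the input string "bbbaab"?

Answer: ACCEPT

Steps:
S₀ = ε-closure({0}) = {0,1,2,6,7,8,10}
'b' @ 1: {1,3,4,7,8,9,10}
'b' @ 2: {1,7,8,9,10}
'b' @ 3: {1,7,8,9,10}
'a' @ 4: {1,7,8,9,10,11,12}
'a' @ 5: {1,7,8,9,10,11,12}
'b' @ 6: {1,7,8,9,10,13}  ✓accept
end set {1,7,8,9,10,13} — state 13 in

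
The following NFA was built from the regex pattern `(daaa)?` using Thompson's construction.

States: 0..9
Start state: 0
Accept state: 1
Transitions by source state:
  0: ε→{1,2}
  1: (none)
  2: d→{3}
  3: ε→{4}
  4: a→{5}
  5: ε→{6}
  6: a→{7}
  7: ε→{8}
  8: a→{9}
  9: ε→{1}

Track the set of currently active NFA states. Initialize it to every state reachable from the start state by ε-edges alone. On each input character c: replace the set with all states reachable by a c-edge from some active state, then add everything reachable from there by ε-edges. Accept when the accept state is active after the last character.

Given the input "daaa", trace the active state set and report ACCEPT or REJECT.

Answer: ACCEPT

Derivation:
start: ε-closure({0}) = {0,1,2}
'd' @ 1: {3,4}
'a' @ 2: {5,6}
'a' @ 3: {7,8}
'a' @ 4: {1,9}  ✓accept
after full input: {1,9}  (accept=1 in)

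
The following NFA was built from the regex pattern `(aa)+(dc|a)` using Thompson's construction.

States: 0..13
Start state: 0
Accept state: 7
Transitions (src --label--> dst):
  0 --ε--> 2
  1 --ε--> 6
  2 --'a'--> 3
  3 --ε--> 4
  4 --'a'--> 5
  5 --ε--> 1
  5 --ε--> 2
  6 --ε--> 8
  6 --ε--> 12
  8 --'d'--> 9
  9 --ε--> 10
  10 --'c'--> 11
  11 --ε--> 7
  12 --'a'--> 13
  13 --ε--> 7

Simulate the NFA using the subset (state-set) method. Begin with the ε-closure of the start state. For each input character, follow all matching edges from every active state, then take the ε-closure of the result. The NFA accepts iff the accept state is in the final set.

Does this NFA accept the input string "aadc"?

Answer: ACCEPT

Derivation:
S₀ = ε-closure({0}) = {0,2}
'a' @ 1: {3,4}
'a' @ 2: {1,2,5,6,8,12}
'd' @ 3: {9,10}
'c' @ 4: {7,11}  ✓accept
end set {7,11} — state 7 in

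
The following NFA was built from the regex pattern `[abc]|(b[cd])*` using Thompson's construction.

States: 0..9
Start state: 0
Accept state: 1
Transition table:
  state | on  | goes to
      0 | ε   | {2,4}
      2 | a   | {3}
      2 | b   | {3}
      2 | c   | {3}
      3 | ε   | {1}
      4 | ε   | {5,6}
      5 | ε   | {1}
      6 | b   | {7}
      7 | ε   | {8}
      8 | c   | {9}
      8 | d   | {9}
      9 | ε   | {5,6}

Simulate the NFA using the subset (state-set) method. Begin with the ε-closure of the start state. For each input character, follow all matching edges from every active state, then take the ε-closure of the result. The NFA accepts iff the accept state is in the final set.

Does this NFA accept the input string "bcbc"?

initial (ε-close {0}): {0,1,2,4,5,6}
'b' @ 1: {1,3,7,8}  (accept∈set)
'c' @ 2: {1,5,6,9}  (accept∈set)
'b' @ 3: {7,8}
'c' @ 4: {1,5,6,9}  (accept∈set)
final: {1,5,6,9}; accept 1 in set

Answer: ACCEPT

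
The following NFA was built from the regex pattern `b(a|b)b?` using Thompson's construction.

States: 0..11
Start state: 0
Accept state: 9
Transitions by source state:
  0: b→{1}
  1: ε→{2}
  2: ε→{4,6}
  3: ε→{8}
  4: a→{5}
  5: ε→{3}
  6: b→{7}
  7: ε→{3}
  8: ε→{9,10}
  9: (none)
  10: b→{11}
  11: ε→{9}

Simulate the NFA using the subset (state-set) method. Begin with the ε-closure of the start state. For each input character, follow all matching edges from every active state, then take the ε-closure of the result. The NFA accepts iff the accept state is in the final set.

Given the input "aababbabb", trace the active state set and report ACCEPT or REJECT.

S₀ = ε-closure({0}) = {0}
'a' @ 1: {}  — dead — no transitions
rest 'ababbabb' ignored (set empty)
after full input: {}  (accept=9 not in)

Answer: REJECT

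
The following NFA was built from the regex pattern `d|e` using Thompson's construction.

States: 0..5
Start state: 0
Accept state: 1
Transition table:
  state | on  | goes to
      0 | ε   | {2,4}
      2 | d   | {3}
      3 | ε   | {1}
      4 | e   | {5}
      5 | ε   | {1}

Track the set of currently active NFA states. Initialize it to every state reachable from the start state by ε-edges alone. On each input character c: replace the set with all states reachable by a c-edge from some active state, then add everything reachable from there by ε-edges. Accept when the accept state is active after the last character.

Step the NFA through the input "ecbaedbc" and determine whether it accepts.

S₀ = ε-closure({0}) = {0,2,4}
'e' @ 1: {1,5}  [accepting]
'c' @ 2: {}  — dead — no transitions
rest 'baedbc' ignored (set empty)
final: {}; accept 1 not in set

Answer: REJECT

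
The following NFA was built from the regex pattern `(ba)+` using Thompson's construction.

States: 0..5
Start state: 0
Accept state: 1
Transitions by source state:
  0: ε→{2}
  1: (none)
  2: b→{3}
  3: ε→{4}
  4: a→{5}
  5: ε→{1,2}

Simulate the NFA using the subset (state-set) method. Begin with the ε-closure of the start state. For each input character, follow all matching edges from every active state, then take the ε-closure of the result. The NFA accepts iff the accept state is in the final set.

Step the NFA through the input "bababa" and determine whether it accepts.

Answer: ACCEPT

Steps:
initial (ε-close {0}): {0,2}
'b' @ 1: {3,4}
'a' @ 2: {1,2,5}  [accepting]
'b' @ 3: {3,4}
'a' @ 4: {1,2,5}  [accepting]
'b' @ 5: {3,4}
'a' @ 6: {1,2,5}  [accepting]
final: {1,2,5}; accept 1 in set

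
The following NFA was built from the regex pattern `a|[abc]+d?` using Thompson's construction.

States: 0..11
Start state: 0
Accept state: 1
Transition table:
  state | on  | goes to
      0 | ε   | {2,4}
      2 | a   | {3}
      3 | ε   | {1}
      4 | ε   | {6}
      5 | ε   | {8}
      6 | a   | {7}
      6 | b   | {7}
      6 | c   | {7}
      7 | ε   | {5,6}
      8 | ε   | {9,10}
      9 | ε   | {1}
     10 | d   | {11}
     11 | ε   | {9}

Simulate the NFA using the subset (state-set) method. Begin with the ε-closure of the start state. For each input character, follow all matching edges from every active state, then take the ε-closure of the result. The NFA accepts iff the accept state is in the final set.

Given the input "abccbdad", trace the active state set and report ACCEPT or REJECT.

initial (ε-close {0}): {0,2,4,6}
'a' @ 1: {1,3,5,6,7,8,9,10}  (accept∈set)
'b' @ 2: {1,5,6,7,8,9,10}  (accept∈set)
'c' @ 3: {1,5,6,7,8,9,10}  (accept∈set)
'c' @ 4: {1,5,6,7,8,9,10}  (accept∈set)
'b' @ 5: {1,5,6,7,8,9,10}  (accept∈set)
'd' @ 6: {1,9,11}  (accept∈set)
'a' @ 7: {}  — dead — no transitions
rest 'd' ignored (set empty)
final: {}; accept 1 not in set

Answer: REJECT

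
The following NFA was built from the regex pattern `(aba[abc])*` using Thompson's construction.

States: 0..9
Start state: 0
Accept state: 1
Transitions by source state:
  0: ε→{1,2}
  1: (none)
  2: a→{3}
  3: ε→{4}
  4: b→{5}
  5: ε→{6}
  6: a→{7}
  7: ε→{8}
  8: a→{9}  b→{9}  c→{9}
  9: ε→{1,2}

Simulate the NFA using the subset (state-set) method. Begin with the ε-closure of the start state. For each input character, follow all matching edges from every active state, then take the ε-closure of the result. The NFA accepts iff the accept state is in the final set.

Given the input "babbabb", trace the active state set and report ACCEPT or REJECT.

S₀ = ε-closure({0}) = {0,1,2}
'b' @ 1: {}  — no active states
rest 'abbabb' ignored (set empty)
end set {} — state 1 not in

Answer: REJECT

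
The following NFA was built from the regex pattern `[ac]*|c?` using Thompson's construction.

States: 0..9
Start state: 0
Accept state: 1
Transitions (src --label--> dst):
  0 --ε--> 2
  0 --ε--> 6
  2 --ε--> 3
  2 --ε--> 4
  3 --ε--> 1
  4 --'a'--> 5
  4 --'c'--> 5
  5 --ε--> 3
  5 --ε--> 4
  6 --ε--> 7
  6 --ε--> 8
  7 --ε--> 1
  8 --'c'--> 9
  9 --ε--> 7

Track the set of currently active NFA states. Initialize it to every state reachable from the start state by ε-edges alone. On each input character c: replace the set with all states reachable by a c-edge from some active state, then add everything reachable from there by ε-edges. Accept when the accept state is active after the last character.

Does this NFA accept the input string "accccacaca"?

S₀ = ε-closure({0}) = {0,1,2,3,4,6,7,8}
'a' @ 1: {1,3,4,5}  ✓accept
'c' @ 2: {1,3,4,5}  ✓accept
'c' @ 3: {1,3,4,5}  ✓accept
'c' @ 4: {1,3,4,5}  ✓accept
'c' @ 5: {1,3,4,5}  ✓accept
'a' @ 6: {1,3,4,5}  ✓accept
'c' @ 7: {1,3,4,5}  ✓accept
'a' @ 8: {1,3,4,5}  ✓accept
'c' @ 9: {1,3,4,5}  ✓accept
'a' @ 10: {1,3,4,5}  ✓accept
final: {1,3,4,5}; accept 1 in set

Answer: ACCEPT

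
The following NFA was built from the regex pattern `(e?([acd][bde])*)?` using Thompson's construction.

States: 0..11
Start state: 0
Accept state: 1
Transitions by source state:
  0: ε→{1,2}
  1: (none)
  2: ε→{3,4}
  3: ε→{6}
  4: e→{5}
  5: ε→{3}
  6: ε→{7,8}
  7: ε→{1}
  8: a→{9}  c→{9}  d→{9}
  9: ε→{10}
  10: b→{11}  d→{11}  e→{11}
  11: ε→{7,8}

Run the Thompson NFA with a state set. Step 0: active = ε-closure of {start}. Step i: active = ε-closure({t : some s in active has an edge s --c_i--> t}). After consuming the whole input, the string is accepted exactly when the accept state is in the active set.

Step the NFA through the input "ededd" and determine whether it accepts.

Answer: ACCEPT

Trace:
initial (ε-close {0}): {0,1,2,3,4,6,7,8}
'e' @ 1: {1,3,5,6,7,8}  [accepting]
'd' @ 2: {9,10}
'e' @ 3: {1,7,8,11}  [accepting]
'd' @ 4: {9,10}
'd' @ 5: {1,7,8,11}  [accepting]
after full input: {1,7,8,11}  (accept=1 in)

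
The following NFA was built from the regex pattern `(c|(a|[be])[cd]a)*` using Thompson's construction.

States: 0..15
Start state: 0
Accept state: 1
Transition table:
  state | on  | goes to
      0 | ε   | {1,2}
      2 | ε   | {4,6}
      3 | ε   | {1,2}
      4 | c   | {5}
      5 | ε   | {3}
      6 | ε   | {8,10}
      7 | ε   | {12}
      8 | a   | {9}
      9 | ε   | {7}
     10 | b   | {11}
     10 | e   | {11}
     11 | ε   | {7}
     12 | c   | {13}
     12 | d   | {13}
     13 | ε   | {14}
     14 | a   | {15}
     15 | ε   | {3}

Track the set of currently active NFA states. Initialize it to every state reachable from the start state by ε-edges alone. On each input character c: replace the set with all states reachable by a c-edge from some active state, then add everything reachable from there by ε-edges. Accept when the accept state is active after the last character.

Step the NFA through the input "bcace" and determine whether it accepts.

Answer: REJECT

Trace:
start: ε-closure({0}) = {0,1,2,4,6,8,10}
'b' @ 1: {7,11,12}
'c' @ 2: {13,14}
'a' @ 3: {1,2,3,4,6,8,10,15}  (accept∈set)
'c' @ 4: {1,2,3,4,5,6,8,10}  (accept∈set)
'e' @ 5: {7,11,12}
final: {7,11,12}; accept 1 not in set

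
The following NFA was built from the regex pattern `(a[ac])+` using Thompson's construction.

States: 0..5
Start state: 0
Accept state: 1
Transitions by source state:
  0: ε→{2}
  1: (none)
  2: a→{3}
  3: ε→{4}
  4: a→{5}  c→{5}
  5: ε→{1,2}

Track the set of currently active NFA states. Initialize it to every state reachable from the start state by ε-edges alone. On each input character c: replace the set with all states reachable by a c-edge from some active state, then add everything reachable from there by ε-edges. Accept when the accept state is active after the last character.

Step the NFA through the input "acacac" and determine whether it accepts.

Answer: ACCEPT

Derivation:
initial (ε-close {0}): {0,2}
'a' @ 1: {3,4}
'c' @ 2: {1,2,5}  (accept∈set)
'a' @ 3: {3,4}
'c' @ 4: {1,2,5}  (accept∈set)
'a' @ 5: {3,4}
'c' @ 6: {1,2,5}  (accept∈set)
end set {1,2,5} — state 1 in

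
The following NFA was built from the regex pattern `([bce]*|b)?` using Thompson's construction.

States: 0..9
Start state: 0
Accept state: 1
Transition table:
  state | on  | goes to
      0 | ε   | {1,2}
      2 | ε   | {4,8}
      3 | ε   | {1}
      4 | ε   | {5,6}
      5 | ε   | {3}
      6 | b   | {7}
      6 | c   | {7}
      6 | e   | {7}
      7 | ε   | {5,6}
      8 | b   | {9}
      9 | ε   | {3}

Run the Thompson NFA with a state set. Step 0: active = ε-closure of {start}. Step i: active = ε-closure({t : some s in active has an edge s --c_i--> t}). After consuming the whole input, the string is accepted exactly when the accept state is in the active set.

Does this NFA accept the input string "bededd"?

initial (ε-close {0}): {0,1,2,3,4,5,6,8}
'b' @ 1: {1,3,5,6,7,9}  [accepting]
'e' @ 2: {1,3,5,6,7}  [accepting]
'd' @ 3: {}  — no active states
rest 'edd' ignored (set empty)
end set {} — state 1 not in

Answer: REJECT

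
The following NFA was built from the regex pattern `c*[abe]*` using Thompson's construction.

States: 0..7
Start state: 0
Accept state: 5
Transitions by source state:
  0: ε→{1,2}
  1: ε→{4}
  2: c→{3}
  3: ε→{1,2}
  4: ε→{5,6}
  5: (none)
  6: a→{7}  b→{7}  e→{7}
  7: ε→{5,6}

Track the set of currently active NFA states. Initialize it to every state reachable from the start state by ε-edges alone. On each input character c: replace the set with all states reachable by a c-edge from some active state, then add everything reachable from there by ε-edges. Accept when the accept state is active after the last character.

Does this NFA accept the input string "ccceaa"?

Answer: ACCEPT

Derivation:
S₀ = ε-closure({0}) = {0,1,2,4,5,6}
'c' @ 1: {1,2,3,4,5,6}  ✓accept
'c' @ 2: {1,2,3,4,5,6}  ✓accept
'c' @ 3: {1,2,3,4,5,6}  ✓accept
'e' @ 4: {5,6,7}  ✓accept
'a' @ 5: {5,6,7}  ✓accept
'a' @ 6: {5,6,7}  ✓accept
after full input: {5,6,7}  (accept=5 in)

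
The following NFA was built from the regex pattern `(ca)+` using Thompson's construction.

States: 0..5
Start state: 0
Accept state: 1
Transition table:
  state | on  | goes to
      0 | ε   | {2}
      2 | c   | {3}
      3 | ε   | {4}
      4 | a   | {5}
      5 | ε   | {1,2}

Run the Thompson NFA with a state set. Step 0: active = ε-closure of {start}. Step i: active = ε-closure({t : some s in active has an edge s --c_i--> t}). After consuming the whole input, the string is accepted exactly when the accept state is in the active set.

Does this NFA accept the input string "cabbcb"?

S₀ = ε-closure({0}) = {0,2}
'c' @ 1: {3,4}
'a' @ 2: {1,2,5}  (accept∈set)
'b' @ 3: {}  — no active states
rest 'bcb' ignored (set empty)
final: {}; accept 1 not in set

Answer: REJECT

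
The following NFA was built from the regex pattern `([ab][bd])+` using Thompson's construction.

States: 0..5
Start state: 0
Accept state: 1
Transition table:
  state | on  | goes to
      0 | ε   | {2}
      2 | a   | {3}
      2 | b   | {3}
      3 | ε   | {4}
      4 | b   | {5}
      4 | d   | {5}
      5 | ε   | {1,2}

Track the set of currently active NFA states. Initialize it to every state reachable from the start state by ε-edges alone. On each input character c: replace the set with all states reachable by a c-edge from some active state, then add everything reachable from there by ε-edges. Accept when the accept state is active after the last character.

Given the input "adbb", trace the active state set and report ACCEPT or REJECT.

Answer: ACCEPT

Trace:
S₀ = ε-closure({0}) = {0,2}
'a' @ 1: {3,4}
'd' @ 2: {1,2,5}  (accept∈set)
'b' @ 3: {3,4}
'b' @ 4: {1,2,5}  (accept∈set)
final: {1,2,5}; accept 1 in set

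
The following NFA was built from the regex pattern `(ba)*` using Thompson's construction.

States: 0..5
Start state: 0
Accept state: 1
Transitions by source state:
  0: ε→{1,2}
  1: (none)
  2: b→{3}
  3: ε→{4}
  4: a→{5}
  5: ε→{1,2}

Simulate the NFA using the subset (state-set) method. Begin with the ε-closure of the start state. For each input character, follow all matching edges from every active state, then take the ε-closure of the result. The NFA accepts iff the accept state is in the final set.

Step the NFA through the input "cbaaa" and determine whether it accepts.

S₀ = ε-closure({0}) = {0,1,2}
'c' @ 1: {}  — dead — no transitions
rest 'baaa' ignored (set empty)
end set {} — state 1 not in

Answer: REJECT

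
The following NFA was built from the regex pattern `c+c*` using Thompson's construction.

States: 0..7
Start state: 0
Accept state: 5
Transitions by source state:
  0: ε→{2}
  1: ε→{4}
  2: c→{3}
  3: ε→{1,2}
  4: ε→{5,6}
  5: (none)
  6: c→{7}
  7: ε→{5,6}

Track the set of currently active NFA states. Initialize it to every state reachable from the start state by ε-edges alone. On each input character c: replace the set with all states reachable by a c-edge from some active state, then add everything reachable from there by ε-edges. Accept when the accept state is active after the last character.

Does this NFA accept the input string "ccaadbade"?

initial (ε-close {0}): {0,2}
'c' @ 1: {1,2,3,4,5,6}  ✓accept
'c' @ 2: {1,2,3,4,5,6,7}  ✓accept
'a' @ 3: {}  — state set empty
rest 'adbade' ignored (set empty)
end set {} — state 5 not in

Answer: REJECT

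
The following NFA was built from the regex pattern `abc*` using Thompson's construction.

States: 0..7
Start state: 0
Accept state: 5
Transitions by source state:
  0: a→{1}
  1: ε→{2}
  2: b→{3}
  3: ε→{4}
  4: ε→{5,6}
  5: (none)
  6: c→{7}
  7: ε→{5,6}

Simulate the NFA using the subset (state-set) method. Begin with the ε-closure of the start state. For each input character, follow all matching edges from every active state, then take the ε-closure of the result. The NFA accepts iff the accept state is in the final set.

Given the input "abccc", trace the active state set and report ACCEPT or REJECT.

initial (ε-close {0}): {0}
'a' @ 1: {1,2}
'b' @ 2: {3,4,5,6}  ✓accept
'c' @ 3: {5,6,7}  ✓accept
'c' @ 4: {5,6,7}  ✓accept
'c' @ 5: {5,6,7}  ✓accept
after full input: {5,6,7}  (accept=5 in)

Answer: ACCEPT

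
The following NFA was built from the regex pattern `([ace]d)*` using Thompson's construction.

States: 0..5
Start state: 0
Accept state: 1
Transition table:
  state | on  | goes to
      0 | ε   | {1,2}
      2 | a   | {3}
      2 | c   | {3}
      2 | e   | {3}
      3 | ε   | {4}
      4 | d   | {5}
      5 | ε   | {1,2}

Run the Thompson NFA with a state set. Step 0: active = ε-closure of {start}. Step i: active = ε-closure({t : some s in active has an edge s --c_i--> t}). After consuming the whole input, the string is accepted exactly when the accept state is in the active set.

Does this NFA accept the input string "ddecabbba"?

start: ε-closure({0}) = {0,1,2}
'd' @ 1: {}  — state set empty
rest 'decabbba' ignored (set empty)
end set {} — state 1 not in

Answer: REJECT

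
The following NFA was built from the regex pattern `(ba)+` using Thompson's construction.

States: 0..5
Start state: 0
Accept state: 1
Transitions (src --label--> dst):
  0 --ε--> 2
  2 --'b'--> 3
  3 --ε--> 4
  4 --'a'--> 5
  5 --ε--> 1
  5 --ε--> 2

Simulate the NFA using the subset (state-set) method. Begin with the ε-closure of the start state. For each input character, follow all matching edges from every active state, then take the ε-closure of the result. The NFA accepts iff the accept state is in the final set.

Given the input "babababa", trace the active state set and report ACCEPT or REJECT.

Answer: ACCEPT

Steps:
initial (ε-close {0}): {0,2}
'b' @ 1: {3,4}
'a' @ 2: {1,2,5}  [accepting]
'b' @ 3: {3,4}
'a' @ 4: {1,2,5}  [accepting]
'b' @ 5: {3,4}
'a' @ 6: {1,2,5}  [accepting]
'b' @ 7: {3,4}
'a' @ 8: {1,2,5}  [accepting]
after full input: {1,2,5}  (accept=1 in)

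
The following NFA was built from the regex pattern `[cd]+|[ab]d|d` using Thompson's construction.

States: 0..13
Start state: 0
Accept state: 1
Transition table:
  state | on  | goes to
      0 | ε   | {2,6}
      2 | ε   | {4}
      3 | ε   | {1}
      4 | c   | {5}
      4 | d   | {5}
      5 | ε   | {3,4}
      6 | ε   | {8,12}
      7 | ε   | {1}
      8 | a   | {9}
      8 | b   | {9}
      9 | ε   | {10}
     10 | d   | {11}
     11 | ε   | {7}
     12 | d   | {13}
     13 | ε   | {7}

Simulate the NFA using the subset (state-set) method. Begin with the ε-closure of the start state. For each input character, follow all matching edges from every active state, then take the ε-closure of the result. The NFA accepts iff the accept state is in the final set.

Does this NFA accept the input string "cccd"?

start: ε-closure({0}) = {0,2,4,6,8,12}
'c' @ 1: {1,3,4,5}  (accept∈set)
'c' @ 2: {1,3,4,5}  (accept∈set)
'c' @ 3: {1,3,4,5}  (accept∈set)
'd' @ 4: {1,3,4,5}  (accept∈set)
after full input: {1,3,4,5}  (accept=1 in)

Answer: ACCEPT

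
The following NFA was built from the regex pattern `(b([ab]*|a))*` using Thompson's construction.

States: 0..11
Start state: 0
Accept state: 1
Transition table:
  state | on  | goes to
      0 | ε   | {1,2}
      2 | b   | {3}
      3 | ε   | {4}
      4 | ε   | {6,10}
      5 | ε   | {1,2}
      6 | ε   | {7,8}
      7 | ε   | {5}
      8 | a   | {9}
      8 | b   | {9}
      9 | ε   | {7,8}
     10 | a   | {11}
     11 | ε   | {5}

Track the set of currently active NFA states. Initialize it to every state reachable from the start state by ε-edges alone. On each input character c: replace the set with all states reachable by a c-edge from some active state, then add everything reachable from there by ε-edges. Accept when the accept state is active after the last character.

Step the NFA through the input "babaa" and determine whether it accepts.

start: ε-closure({0}) = {0,1,2}
'b' @ 1: {1,2,3,4,5,6,7,8,10}  ✓accept
'a' @ 2: {1,2,5,7,8,9,11}  ✓accept
'b' @ 3: {1,2,3,4,5,6,7,8,9,10}  ✓accept
'a' @ 4: {1,2,5,7,8,9,11}  ✓accept
'a' @ 5: {1,2,5,7,8,9}  ✓accept
final: {1,2,5,7,8,9}; accept 1 in set

Answer: ACCEPT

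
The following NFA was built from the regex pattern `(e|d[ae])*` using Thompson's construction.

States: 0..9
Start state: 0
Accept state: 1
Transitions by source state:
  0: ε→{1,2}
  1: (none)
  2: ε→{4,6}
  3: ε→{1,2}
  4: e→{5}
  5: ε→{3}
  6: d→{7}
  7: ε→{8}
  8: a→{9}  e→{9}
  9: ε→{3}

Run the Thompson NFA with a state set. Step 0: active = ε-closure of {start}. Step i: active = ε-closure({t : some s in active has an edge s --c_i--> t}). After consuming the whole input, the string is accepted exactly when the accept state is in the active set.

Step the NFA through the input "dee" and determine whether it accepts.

S₀ = ε-closure({0}) = {0,1,2,4,6}
'd' @ 1: {7,8}
'e' @ 2: {1,2,3,4,6,9}  (accept∈set)
'e' @ 3: {1,2,3,4,5,6}  (accept∈set)
after full input: {1,2,3,4,5,6}  (accept=1 in)

Answer: ACCEPT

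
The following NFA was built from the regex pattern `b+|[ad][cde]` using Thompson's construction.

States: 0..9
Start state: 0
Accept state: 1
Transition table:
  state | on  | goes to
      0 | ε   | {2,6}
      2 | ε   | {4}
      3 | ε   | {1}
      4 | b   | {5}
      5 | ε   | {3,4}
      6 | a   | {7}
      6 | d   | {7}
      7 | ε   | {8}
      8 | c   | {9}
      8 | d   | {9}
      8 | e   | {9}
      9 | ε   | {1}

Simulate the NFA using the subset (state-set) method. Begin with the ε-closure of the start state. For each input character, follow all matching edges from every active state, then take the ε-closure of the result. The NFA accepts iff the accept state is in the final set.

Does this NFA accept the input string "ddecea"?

Answer: REJECT

Derivation:
S₀ = ε-closure({0}) = {0,2,4,6}
'd' @ 1: {7,8}
'd' @ 2: {1,9}  (accept∈set)
'e' @ 3: {}  — state set empty
rest 'cea' ignored (set empty)
final: {}; accept 1 not in set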